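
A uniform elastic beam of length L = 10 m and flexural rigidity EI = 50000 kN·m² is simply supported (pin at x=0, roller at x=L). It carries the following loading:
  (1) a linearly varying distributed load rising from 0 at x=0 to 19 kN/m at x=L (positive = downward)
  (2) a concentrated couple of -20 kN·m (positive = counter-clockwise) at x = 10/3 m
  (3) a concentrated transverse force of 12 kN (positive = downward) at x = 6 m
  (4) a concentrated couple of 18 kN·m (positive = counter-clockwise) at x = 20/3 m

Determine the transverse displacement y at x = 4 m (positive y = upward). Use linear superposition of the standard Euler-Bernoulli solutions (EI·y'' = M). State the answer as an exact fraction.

y(4) = -28049/937500 m

Load 1 — triangular load w₀=19 kN/m (0→w₀ over full span):
  y_1 = -w₀x(7L⁴-10L²x²+3x⁴)/(360LEI) = -19·4·(7·10⁴-10·10²·4²+3·4⁴)/(360·10·50000) = -21679/937500 m
Load 2 — applied couple M₀=-20 kN·m at a=10/3 m (b=L-a=20/3):
  y_2 = (M₀x³/(6L)-M₀(x-a)²/2+C₁x)/EI  [x>a] with C₁=M₀(3b²-L²)/(6L)=-100/9 = ((-20)·4³/(6·10)-(-20)·(4-(10/3))²/2+(-100/9)·4)/50000 = -23/18750 m
Load 3 — point force P=12 kN at a=6 m (b=L-a=4):
  y_3 = -Pbx(L²-b²-x²)/(6LEI)  [x≤a] = -12·4·4·(10²-4²-4²)/(6·10·50000) = -68/15625 m
Load 4 — applied couple M₀=18 kN·m at a=20/3 m (b=L-a=10/3):
  y_4 = (M₀x³/(6L)+C₁x)/EI  [x≤a] with C₁=M₀(3b²-L²)/(6L)=-20 = (18·4³/(6·10)+(-20)·4)/50000 = -19/15625 m
Superposition: y = Σ y_i = -28049/937500 m ≈ -0.029919 m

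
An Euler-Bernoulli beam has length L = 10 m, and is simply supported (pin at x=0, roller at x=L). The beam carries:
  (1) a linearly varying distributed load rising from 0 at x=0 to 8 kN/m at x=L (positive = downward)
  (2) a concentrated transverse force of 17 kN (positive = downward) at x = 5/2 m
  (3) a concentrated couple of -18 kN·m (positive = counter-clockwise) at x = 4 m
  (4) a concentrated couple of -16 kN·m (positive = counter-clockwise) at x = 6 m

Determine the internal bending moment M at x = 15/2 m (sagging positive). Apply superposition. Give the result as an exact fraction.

M(15/2) = 503/8 kN·m

Load 1 — triangular load w₀=8 kN/m (0→w₀ over full span):
  M_1 = w₀Lx/6 - w₀x³/(6L) = 8·10·(15/2)/6 - 8·(15/2)³/(6·10) = 175/4 kN·m
Load 2 — point force P=17 kN at a=5/2 m (b=L-a=15/2):
  M_2 = Pa(L-x)/L  [x>a] = 17·(5/2)·(10-(15/2))/10 = 85/8 kN·m
Load 3 — applied couple M₀=-18 kN·m at a=4 m (b=L-a=6):
  M_3 = M₀x/L - M₀  [x>a] = (-18)·(15/2)/10 - (-18) = 9/2 kN·m
Load 4 — applied couple M₀=-16 kN·m at a=6 m (b=L-a=4):
  M_4 = M₀x/L - M₀  [x>a] = (-16)·(15/2)/10 - (-16) = 4 kN·m
Superposition: M = Σ M_i = 503/8 kN·m ≈ 62.875000 kN·m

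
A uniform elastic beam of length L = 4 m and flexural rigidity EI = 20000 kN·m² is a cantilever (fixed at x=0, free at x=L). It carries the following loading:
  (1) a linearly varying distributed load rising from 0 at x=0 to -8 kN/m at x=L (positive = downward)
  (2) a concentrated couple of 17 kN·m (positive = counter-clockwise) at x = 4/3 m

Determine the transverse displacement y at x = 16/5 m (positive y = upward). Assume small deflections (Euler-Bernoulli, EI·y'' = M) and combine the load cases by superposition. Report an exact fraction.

Load 1 — triangular load w₀=-8 kN/m (0→w₀ over full span):
  y_1 = (w₀Lx³/12-w₀L²x²/6-w₀x⁵/(120L))/EI = ((-8)·4·(16/5)³/12-(-8)·4²·(16/5)²/6-(-8)·(16/5)⁵/(120·4))/20000 = 200192/29296875 m
Load 2 — applied couple M₀=17 kN·m at a=4/3 m (b=L-a=8/3):
  y_2 = M₀a(2x-a)/(2EI)  [x>a] = 17·(4/3)·(2·(16/5)-(4/3))/(2·20000) = 323/112500 m
Superposition: y = Σ y_i = 3411679/351562500 m ≈ 0.009704 m

y(16/5) = 3411679/351562500 m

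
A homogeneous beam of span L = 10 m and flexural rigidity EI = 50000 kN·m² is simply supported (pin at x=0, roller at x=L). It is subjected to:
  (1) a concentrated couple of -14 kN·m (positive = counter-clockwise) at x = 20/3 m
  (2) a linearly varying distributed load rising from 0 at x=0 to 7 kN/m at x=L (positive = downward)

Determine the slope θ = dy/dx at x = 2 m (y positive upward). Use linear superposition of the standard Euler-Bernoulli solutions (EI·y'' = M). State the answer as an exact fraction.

Load 1 — applied couple M₀=-14 kN·m at a=20/3 m (b=L-a=10/3):
  θ_1 = (M₀x²/(2L)+C₁)/EI  [x≤a] with C₁=M₀(3b²-L²)/(6L)=140/9 = ((-14)·2²/(2·10)+(140/9))/50000 = 287/1125000 rad
Load 2 — triangular load w₀=7 kN/m (0→w₀ over full span):
  θ_2 = -w₀(7L⁴-30L²x²+15x⁴)/(360LEI) = -7·(7·10⁴-30·10²·2²+15·2⁴)/(360·10·50000) = -637/281250 rad
Superposition: θ = Σ θ_i = -2261/1125000 rad ≈ -0.002010 rad

θ(2) = -2261/1125000 rad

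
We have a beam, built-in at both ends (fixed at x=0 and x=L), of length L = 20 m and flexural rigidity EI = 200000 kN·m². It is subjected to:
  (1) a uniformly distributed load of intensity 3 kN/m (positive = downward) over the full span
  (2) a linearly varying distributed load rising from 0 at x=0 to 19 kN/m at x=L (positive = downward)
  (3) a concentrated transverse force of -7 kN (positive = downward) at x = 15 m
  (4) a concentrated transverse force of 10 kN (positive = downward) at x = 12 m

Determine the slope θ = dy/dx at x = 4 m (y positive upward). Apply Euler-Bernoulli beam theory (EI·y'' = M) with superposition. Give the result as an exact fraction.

θ(4) = -118591/30000000 rad

Load 1 — uniform load w=3 kN/m over full span:
  θ_1 = -wx(L-x)(L-2x)/(12EI) = -3·4·(20-4)·(20-2·4)/(12·200000) = -3/3125 rad
Load 2 — triangular load w₀=19 kN/m (0→w₀ over full span):
  θ_2 = -w₀(2x(L-x)(L-2x)(x+2L)+x²(L-x)²)/(120LEI) = -19·(2·4·(20-4)·(20-2·4)·(4+2·20)+4²·(20-4)²)/(120·20·200000) = -133/46875 rad
Load 3 — point force P=-7 kN at a=15 m (b=L-a=5):
  θ_3 = -Pb²x(2aL-(3a+b)x)/(2L³EI)  [x≤a] = -(-7)·5²·4·(2·15·20-(3·15+5)·4)/(2·20³·200000) = 7/80000 rad
Load 4 — point force P=10 kN at a=12 m (b=L-a=8):
  θ_4 = -Pb²x(2aL-(3a+b)x)/(2L³EI)  [x≤a] = -10·8²·4·(2·12·20-(3·12+8)·4)/(2·20³·200000) = -19/78125 rad
Superposition: θ = Σ θ_i = -118591/30000000 rad ≈ -0.003953 rad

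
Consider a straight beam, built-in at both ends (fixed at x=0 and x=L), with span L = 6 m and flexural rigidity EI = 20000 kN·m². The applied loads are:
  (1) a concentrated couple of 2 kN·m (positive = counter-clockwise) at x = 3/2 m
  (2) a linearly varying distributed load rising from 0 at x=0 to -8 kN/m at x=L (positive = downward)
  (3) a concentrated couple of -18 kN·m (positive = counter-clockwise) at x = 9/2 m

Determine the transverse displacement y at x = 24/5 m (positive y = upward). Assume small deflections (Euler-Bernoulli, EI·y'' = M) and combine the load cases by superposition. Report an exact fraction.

Load 1 — applied couple M₀=2 kN·m at a=3/2 m (b=L-a=9/2):
  y_1 = (R_Ax³/6 - M_Ax²/2 - M₀(x-a)²/2)/EI  [x>a] with R_A=3/8, M_A=-3/8 = ((3/8)·(24/5)³/6 - (-3/8)·(24/5)²/2 - 2·((24/5)-(3/2))²/2)/20000 = 171/10000000 m
Load 2 — triangular load w₀=-8 kN/m (0→w₀ over full span):
  y_2 = -w₀x²(L-x)²(x+2L)/(120LEI) = -(-8)·(24/5)²·(6-(24/5))²·((24/5)+2·6)/(120·6·20000) = 3024/9765625 m
Load 3 — applied couple M₀=-18 kN·m at a=9/2 m (b=L-a=3/2):
  y_3 = (R_Ax³/6 - M_Ax²/2 - M₀(x-a)²/2)/EI  [x>a] with R_A=-27/8, M_A=-45/8 = ((-27/8)·(24/5)³/6 - (-45/8)·(24/5)²/2 - (-18)·((24/5)-(9/2))²/2)/20000 = 1701/10000000 m
Superposition: y = Σ y_i = 38817/78125000 m ≈ 0.000497 m

y(24/5) = 38817/78125000 m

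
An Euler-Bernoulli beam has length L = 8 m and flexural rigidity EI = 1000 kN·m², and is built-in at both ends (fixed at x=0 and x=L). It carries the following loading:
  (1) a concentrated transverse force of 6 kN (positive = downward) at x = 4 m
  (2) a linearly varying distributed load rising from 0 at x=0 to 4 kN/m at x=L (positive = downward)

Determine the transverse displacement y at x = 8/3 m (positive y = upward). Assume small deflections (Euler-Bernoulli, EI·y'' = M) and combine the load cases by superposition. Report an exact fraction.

Load 1 — point force P=6 kN at a=4 m (b=L-a=4):
  y_1 = -Pb²x²(3aL-(3a+b)x)/(6L³EI)  [x≤a] = -6·4²·(8/3)²·(3·4·8-(3·4+4)·(8/3))/(6·8³·1000) = -8/675 m
Load 2 — triangular load w₀=4 kN/m (0→w₀ over full span):
  y_2 = -w₀x²(L-x)²(x+2L)/(120LEI) = -4·(8/3)²·(8-(8/3))²·((8/3)+2·8)/(120·8·1000) = -7168/455625 m
Superposition: y = Σ y_i = -12568/455625 m ≈ -0.027584 m

y(8/3) = -12568/455625 m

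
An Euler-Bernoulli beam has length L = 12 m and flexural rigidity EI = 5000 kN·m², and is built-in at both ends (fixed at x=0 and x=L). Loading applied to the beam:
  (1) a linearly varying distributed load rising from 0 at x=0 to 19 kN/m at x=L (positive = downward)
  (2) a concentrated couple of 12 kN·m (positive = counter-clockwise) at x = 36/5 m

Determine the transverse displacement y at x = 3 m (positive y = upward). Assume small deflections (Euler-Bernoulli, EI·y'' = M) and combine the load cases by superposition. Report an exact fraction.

Load 1 — triangular load w₀=19 kN/m (0→w₀ over full span):
  y_1 = -w₀x²(L-x)²(x+2L)/(120LEI) = -19·3²·(12-3)²·(3+2·12)/(120·12·5000) = -41553/800000 m
Load 2 — applied couple M₀=12 kN·m at a=36/5 m (b=L-a=24/5):
  y_2 = (R_Ax³/6 - M_Ax²/2)/EI  [x≤a] with R_A=36/25, M_A=96/25 = ((36/25)·3³/6 - (96/25)·3²/2)/5000 = -27/12500 m
Superposition: y = Σ y_i = -43281/800000 m ≈ -0.054101 m

y(3) = -43281/800000 m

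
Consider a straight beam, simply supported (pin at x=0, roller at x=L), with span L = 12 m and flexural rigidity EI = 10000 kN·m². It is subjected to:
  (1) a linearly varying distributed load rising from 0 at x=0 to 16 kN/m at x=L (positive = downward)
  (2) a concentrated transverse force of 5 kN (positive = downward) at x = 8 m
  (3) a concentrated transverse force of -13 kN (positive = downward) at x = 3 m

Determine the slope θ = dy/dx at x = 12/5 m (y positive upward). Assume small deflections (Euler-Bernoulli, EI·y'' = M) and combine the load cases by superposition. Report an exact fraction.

Load 1 — triangular load w₀=16 kN/m (0→w₀ over full span):
  θ_1 = -w₀(7L⁴-30L²x²+15x⁴)/(360LEI) = -16·(7·12⁴-30·12²·(12/5)²+15·(12/5)⁴)/(360·12·10000) = -17472/390625 rad
Load 2 — point force P=5 kN at a=8 m (b=L-a=4):
  θ_2 = -Pb(L²-b²-3x²)/(6LEI)  [x≤a] = -5·4·(12²-4²-3·(12/5)²)/(6·12·10000) = -173/56250 rad
Load 3 — point force P=-13 kN at a=3 m (b=L-a=9):
  θ_3 = -Pb(L²-b²-3x²)/(6LEI)  [x≤a] = -(-13)·9·(12²-9²-3·(12/5)²)/(6·12·10000) = 14859/2000000 rad
Superposition: θ = Σ θ_i = -18168469/450000000 rad ≈ -0.040374 rad

θ(12/5) = -18168469/450000000 rad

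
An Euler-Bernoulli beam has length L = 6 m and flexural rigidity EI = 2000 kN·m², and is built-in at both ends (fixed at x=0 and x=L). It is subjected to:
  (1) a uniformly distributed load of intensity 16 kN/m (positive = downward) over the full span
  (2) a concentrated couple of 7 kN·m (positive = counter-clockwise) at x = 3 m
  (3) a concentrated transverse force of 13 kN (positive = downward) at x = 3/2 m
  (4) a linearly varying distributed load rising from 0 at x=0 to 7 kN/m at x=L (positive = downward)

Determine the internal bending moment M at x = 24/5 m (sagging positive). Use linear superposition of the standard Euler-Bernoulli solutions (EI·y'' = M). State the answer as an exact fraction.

M(24/5) = -12611/4000 kN·m

Load 1 — uniform load w=16 kN/m over full span:
  M_1 = wLx/2 - wL²/12 - wx²/2 = 16·6·(24/5)/2 - 16·6²/12 - 16·(24/5)²/2 = -48/25 kN·m
Load 2 — applied couple M₀=7 kN·m at a=3 m (b=L-a=3):
  M_2 = R_Ax - M_A - M₀  [x>a] with R_A=7/4, M_A=7/4 = (7/4)·(24/5) - (7/4) - 7 = -7/20 kN·m
Load 3 — point force P=13 kN at a=3/2 m (b=L-a=9/2):
  M_3 = Pa²(a+3b)(L-x)/L³ - Pa²b/L²  [x>a] = 13·(3/2)²·((3/2)+3·(9/2))·(6-(24/5))/6³ - 13·(3/2)²·(9/2)/6² = -39/32 kN·m
Load 4 — triangular load w₀=7 kN/m (0→w₀ over full span):
  M_4 = 3w₀Lx/20 - w₀L²/30 - w₀x³/(6L) = 3·7·6·(24/5)/20 - 7·6²/30 - 7·(24/5)³/(6·6) = 42/125 kN·m
Superposition: M = Σ M_i = -12611/4000 kN·m ≈ -3.152750 kN·m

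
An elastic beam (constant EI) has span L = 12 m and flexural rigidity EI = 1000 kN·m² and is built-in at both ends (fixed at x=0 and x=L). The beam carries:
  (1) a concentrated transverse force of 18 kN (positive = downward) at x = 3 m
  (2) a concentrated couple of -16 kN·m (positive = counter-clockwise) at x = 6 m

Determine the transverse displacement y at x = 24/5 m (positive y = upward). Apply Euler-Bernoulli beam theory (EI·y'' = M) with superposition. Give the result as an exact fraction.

Load 1 — point force P=18 kN at a=3 m (b=L-a=9):
  y_1 = -Pa²(L-x)²(3bL-(3b+a)(L-x))/(6L³EI)  [x>a] = -18·3²·(12-(24/5))²·(3·9·12-(3·9+3)·(12-(24/5)))/(6·12³·1000) = -2187/25000 m
Load 2 — applied couple M₀=-16 kN·m at a=6 m (b=L-a=6):
  y_2 = (R_Ax³/6 - M_Ax²/2)/EI  [x≤a] with R_A=-2, M_A=-4 = ((-2)·(24/5)³/6 - (-4)·(24/5)²/2)/1000 = 144/15625 m
Superposition: y = Σ y_i = -9783/125000 m ≈ -0.078264 m

y(24/5) = -9783/125000 m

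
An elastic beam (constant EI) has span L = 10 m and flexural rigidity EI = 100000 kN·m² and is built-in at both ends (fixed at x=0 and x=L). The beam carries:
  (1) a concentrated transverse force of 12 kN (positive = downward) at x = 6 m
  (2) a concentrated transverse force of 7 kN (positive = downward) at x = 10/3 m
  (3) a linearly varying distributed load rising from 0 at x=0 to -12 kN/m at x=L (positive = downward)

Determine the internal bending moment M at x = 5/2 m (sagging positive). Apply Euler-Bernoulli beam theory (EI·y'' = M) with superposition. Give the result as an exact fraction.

Load 1 — point force P=12 kN at a=6 m (b=L-a=4):
  M_1 = Pb²(3a+b)x/L³ - Pab²/L²  [x≤a] = 12·4²·(3·6+4)·(5/2)/10³ - 12·6·4²/10² = -24/25 kN·m
Load 2 — point force P=7 kN at a=10/3 m (b=L-a=20/3):
  M_2 = Pb²(3a+b)x/L³ - Pab²/L²  [x≤a] = 7·(20/3)²·(3·(10/3)+(20/3))·(5/2)/10³ - 7·(10/3)·(20/3)²/10² = 70/27 kN·m
Load 3 — triangular load w₀=-12 kN/m (0→w₀ over full span):
  M_3 = 3w₀Lx/20 - w₀L²/30 - w₀x³/(6L) = 3·(-12)·10·(5/2)/20 - (-12)·10²/30 - (-12)·(5/2)³/(6·10) = -15/8 kN·m
Superposition: M = Σ M_i = -1309/5400 kN·m ≈ -0.242407 kN·m

M(5/2) = -1309/5400 kN·m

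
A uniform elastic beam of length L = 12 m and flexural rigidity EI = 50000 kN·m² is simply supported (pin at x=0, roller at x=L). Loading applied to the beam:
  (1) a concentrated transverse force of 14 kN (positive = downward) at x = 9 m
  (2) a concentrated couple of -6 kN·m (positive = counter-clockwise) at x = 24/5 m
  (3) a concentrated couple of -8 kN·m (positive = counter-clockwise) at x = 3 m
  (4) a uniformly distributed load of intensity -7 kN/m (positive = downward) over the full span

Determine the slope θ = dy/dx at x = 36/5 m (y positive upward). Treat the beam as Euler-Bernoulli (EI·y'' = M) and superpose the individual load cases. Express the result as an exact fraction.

Load 1 — point force P=14 kN at a=9 m (b=L-a=3):
  θ_1 = -Pb(L²-b²-3x²)/(6LEI)  [x≤a] = -14·3·(12²-3²-3·(36/5)²)/(6·12·50000) = 1197/5000000 rad
Load 2 — applied couple M₀=-6 kN·m at a=24/5 m (b=L-a=36/5):
  θ_2 = (M₀x²/(2L)-M₀(x-a)+C₁)/EI  [x>a] with C₁=M₀(3b²-L²)/(6L)=-24/25 = ((-6)·(36/5)²/(2·12)-(-6)·((36/5)-(24/5))+(-24/25))/50000 = 3/312500 rad
Load 3 — applied couple M₀=-8 kN·m at a=3 m (b=L-a=9):
  θ_3 = (M₀x²/(2L)-M₀(x-a)+C₁)/EI  [x>a] with C₁=M₀(3b²-L²)/(6L)=-11 = ((-8)·(36/5)²/(2·12)-(-8)·((36/5)-3)+(-11))/50000 = 133/1250000 rad
Load 4 — uniform load w=-7 kN/m over full span:
  θ_4 = -w(L³-6Lx²+4x³)/(24EI) = -(-7)·(12³-6·12·(36/5)²+4·(36/5)³)/(24·50000) = -2331/781250 rad
Superposition: θ = Σ θ_i = -65707/25000000 rad ≈ -0.002628 rad

θ(36/5) = -65707/25000000 rad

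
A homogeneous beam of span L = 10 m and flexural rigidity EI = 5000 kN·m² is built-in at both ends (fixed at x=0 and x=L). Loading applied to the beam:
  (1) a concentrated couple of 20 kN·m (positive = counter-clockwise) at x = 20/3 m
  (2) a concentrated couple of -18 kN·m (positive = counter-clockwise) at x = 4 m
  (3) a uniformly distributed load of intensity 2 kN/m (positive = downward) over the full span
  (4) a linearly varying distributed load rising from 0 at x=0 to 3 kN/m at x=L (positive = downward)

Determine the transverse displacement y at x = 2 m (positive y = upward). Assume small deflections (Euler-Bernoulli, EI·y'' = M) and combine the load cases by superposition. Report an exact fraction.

Load 1 — applied couple M₀=20 kN·m at a=20/3 m (b=L-a=10/3):
  y_1 = (R_Ax³/6 - M_Ax²/2)/EI  [x≤a] with R_A=8/3, M_A=20/3 = ((8/3)·2³/6 - (20/3)·2²/2)/5000 = -11/5625 m
Load 2 — applied couple M₀=-18 kN·m at a=4 m (b=L-a=6):
  y_2 = (R_Ax³/6 - M_Ax²/2)/EI  [x≤a] with R_A=-324/125, M_A=-54/25 = ((-324/125)·2³/6 - (-54/25)·2²/2)/5000 = 27/156250 m
Load 3 — uniform load w=2 kN/m over full span:
  y_3 = -wx²(L-x)²/(24EI) = -2·2²·(10-2)²/(24·5000) = -8/1875 m
Load 4 — triangular load w₀=3 kN/m (0→w₀ over full span):
  y_4 = -w₀x²(L-x)²(x+2L)/(120LEI) = -3·2²·(10-2)²·(2+2·10)/(120·10·5000) = -44/15625 m
Superposition: y = Σ y_i = -12467/1406250 m ≈ -0.008865 m

y(2) = -12467/1406250 m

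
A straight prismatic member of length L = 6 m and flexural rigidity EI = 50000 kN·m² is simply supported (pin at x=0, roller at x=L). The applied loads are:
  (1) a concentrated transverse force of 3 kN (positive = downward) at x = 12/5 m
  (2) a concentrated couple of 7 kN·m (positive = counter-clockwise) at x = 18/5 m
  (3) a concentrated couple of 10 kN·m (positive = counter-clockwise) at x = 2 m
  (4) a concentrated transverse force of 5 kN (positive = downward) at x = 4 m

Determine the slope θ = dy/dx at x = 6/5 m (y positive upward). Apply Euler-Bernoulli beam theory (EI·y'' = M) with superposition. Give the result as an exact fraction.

θ(6/5) = -6509/28125000 rad

Load 1 — point force P=3 kN at a=12/5 m (b=L-a=18/5):
  θ_1 = -Pb(L²-b²-3x²)/(6LEI)  [x≤a] = -3·(18/5)·(6²-(18/5)²-3·(6/5)²)/(6·6·50000) = -351/3125000 rad
Load 2 — applied couple M₀=7 kN·m at a=18/5 m (b=L-a=12/5):
  θ_2 = (M₀x²/(2L)+C₁)/EI  [x≤a] with C₁=M₀(3b²-L²)/(6L)=-91/25 = (7·(6/5)²/(2·6)+(-91/25))/50000 = -7/125000 rad
Load 3 — applied couple M₀=10 kN·m at a=2 m (b=L-a=4):
  θ_3 = (M₀x²/(2L)+C₁)/EI  [x≤a] with C₁=M₀(3b²-L²)/(6L)=10/3 = (10·(6/5)²/(2·6)+(10/3))/50000 = 17/187500 rad
Load 4 — point force P=5 kN at a=4 m (b=L-a=2):
  θ_4 = -Pb(L²-b²-3x²)/(6LEI)  [x≤a] = -5·2·(6²-2²-3·(6/5)²)/(6·6·50000) = -173/1125000 rad
Superposition: θ = Σ θ_i = -6509/28125000 rad ≈ -0.000231 rad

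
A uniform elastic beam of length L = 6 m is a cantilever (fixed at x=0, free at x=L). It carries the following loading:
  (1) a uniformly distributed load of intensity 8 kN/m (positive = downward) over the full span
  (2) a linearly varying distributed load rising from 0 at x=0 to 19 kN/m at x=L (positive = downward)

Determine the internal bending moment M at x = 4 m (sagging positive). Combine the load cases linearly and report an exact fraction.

Load 1 — uniform load w=8 kN/m over full span:
  M_1 = -w(L-x)²/2 = -8·(6-4)²/2 = -16 kN·m
Load 2 — triangular load w₀=19 kN/m (0→w₀ over full span):
  M_2 = w₀Lx/2 - w₀L²/3 - w₀x³/(6L) = 19·6·4/2 - 19·6²/3 - 19·4³/(6·6) = -304/9 kN·m
Superposition: M = Σ M_i = -448/9 kN·m ≈ -49.777778 kN·m

M(4) = -448/9 kN·m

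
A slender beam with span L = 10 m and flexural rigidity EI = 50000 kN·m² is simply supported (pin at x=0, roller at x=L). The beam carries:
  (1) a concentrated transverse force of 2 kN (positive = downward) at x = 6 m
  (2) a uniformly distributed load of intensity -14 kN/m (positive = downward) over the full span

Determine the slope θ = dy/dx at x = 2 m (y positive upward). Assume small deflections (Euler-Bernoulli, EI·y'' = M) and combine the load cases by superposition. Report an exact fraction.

Load 1 — point force P=2 kN at a=6 m (b=L-a=4):
  θ_1 = -Pb(L²-b²-3x²)/(6LEI)  [x≤a] = -2·4·(10²-4²-3·2²)/(6·10·50000) = -3/15625 rad
Load 2 — uniform load w=-14 kN/m over full span:
  θ_2 = -w(L³-6Lx²+4x³)/(24EI) = -(-14)·(10³-6·10·2²+4·2³)/(24·50000) = 231/25000 rad
Superposition: θ = Σ θ_i = 1131/125000 rad ≈ 0.009048 rad

θ(2) = 1131/125000 rad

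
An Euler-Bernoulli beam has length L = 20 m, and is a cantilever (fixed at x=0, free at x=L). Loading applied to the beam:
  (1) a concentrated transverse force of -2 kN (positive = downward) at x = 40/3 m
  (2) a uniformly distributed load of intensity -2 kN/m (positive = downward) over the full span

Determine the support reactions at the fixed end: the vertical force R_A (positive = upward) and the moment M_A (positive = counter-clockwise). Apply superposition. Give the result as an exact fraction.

R_A = -42 kN, M_A = -1280/3 kN·m

Load 1 — point force P=-2 kN at a=40/3 m (b=L-a=20/3):
  R_A = P = (-2) = -2 kN
  M_A = Pa = (-2)·(40/3) = -80/3 kN·m
Load 2 — uniform load w=-2 kN/m over full span:
  R_A = wL = (-2)·20 = -40 kN
  M_A = wL²/2 = (-2)·20²/2 = -400 kN·m
Superposition: R_A = -42 kN, M_A = -1280/3 kN·m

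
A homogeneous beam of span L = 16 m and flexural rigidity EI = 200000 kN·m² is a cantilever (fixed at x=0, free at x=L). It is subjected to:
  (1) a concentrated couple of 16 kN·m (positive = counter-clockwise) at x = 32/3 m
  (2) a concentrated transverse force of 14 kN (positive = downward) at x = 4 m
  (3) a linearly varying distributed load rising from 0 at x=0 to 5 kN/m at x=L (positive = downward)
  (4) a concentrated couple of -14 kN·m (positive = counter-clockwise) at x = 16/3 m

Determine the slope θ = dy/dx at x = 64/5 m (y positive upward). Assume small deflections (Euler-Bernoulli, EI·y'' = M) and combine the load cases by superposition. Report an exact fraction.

θ(64/5) = -59767/4687500 rad

Load 1 — applied couple M₀=16 kN·m at a=32/3 m (b=L-a=16/3):
  θ_1 = M₀a/EI  [x>a] = 16·(32/3)/200000 = 8/9375 rad
Load 2 — point force P=14 kN at a=4 m (b=L-a=12):
  θ_2 = -Pa²/(2EI)  [x>a] = -14·4²/(2·200000) = -7/12500 rad
Load 3 — triangular load w₀=5 kN/m (0→w₀ over full span):
  θ_3 = (w₀Lx²/4-w₀L²x/3-w₀x⁴/(24L))/EI = (5·16·(64/5)²/4-5·16²·(64/5)/3-5·(64/5)⁴/(24·16))/200000 = -14848/1171875 rad
Load 4 — applied couple M₀=-14 kN·m at a=16/3 m (b=L-a=32/3):
  θ_4 = M₀a/EI  [x>a] = (-14)·(16/3)/200000 = -7/18750 rad
Superposition: θ = Σ θ_i = -59767/4687500 rad ≈ -0.012750 rad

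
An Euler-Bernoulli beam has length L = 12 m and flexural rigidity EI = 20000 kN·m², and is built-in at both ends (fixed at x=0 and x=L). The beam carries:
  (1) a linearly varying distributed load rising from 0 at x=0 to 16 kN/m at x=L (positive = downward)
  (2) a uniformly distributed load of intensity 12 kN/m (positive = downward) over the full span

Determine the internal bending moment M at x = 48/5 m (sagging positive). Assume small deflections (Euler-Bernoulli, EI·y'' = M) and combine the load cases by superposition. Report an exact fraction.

Load 1 — triangular load w₀=16 kN/m (0→w₀ over full span):
  M_1 = 3w₀Lx/20 - w₀L²/30 - w₀x³/(6L) = 3·16·12·(48/5)/20 - 16·12²/30 - 16·(48/5)³/(6·12) = 384/125 kN·m
Load 2 — uniform load w=12 kN/m over full span:
  M_2 = wLx/2 - wL²/12 - wx²/2 = 12·12·(48/5)/2 - 12·12²/12 - 12·(48/5)²/2 = -144/25 kN·m
Superposition: M = Σ M_i = -336/125 kN·m ≈ -2.688000 kN·m

M(48/5) = -336/125 kN·m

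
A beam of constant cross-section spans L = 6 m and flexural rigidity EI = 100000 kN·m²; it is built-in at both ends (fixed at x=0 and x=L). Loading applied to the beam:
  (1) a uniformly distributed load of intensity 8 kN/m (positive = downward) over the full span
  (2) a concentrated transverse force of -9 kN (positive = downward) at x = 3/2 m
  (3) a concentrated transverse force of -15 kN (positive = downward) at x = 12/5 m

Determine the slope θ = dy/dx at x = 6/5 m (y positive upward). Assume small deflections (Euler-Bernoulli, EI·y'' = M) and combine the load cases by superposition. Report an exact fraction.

Load 1 — uniform load w=8 kN/m over full span:
  θ_1 = -wx(L-x)(L-2x)/(12EI) = -8·(6/5)·(6-(6/5))·(6-2·(6/5))/(12·100000) = -54/390625 rad
Load 2 — point force P=-9 kN at a=3/2 m (b=L-a=9/2):
  θ_2 = -Pb²x(2aL-(3a+b)x)/(2L³EI)  [x≤a] = -(-9)·(9/2)²·(6/5)·(2·(3/2)·6-(3·(3/2)+(9/2))·(6/5))/(2·6³·100000) = 729/20000000 rad
Load 3 — point force P=-15 kN at a=12/5 m (b=L-a=18/5):
  θ_3 = -Pb²x(2aL-(3a+b)x)/(2L³EI)  [x≤a] = -(-15)·(18/5)²·(6/5)·(2·(12/5)·6-(3·(12/5)+(18/5))·(6/5))/(2·6³·100000) = 2673/31250000 rad
Superposition: θ = Σ θ_i = -8127/500000000 rad ≈ -0.000016 rad

θ(6/5) = -8127/500000000 rad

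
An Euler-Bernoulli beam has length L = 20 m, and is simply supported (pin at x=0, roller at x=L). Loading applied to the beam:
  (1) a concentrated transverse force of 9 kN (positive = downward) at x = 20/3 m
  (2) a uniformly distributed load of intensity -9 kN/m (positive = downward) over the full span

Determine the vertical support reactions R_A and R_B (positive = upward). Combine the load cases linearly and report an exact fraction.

Load 1 — point force P=9 kN at a=20/3 m (b=L-a=40/3):
  R_A = Pb/L = 9·(40/3)/20 = 6 kN
  R_B = Pa/L = 9·(20/3)/20 = 3 kN
Load 2 — uniform load w=-9 kN/m over full span:
  R_A = wL/2 = (-9)·20/2 = -90 kN
  R_B = wL/2 = (-9)·20/2 = -90 kN
Superposition: R_A = -84 kN, R_B = -87 kN

R_A = -84 kN, R_B = -87 kN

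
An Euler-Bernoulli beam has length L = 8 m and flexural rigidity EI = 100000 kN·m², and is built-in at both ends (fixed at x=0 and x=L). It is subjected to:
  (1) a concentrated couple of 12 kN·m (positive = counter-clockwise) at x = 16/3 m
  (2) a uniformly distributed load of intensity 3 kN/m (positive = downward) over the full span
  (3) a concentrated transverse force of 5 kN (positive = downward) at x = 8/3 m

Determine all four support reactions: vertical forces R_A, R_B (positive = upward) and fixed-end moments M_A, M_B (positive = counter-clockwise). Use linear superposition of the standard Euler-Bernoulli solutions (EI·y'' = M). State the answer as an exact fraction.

R_A = 478/27 kN, M_A = 700/27 kN·m, R_B = 305/27 kN, M_B = -512/27 kN·m

Load 1 — applied couple M₀=12 kN·m at a=16/3 m (b=L-a=8/3):
  R_A = 6M₀ab/L³ = 6·12·(16/3)·(8/3)/8³ = 2 kN
  M_A = M₀b(2a-b)/L² = 12·(8/3)·(2·(16/3)-(8/3))/8² = 4 kN·m
  R_B = -6M₀ab/L³ = -6·12·(16/3)·(8/3)/8³ = -2 kN
  M_B = M₀a(2b-a)/L² = 12·(16/3)·(2·(8/3)-(16/3))/8² = 0 kN·m
Load 2 — uniform load w=3 kN/m over full span:
  R_A = wL/2 = 3·8/2 = 12 kN
  M_A = wL²/12 = 3·8²/12 = 16 kN·m
  R_B = wL/2 = 3·8/2 = 12 kN
  M_B = -wL²/12 = -3·8²/12 = -16 kN·m
Load 3 — point force P=5 kN at a=8/3 m (b=L-a=16/3):
  R_A = Pb²(3a+b)/L³ = 5·(16/3)²·(3·(8/3)+(16/3))/8³ = 100/27 kN
  M_A = Pab²/L² = 5·(8/3)·(16/3)²/8² = 160/27 kN·m
  R_B = Pa²(a+3b)/L³ = 5·(8/3)²·((8/3)+3·(16/3))/8³ = 35/27 kN
  M_B = -Pa²b/L² = -5·(8/3)²·(16/3)/8² = -80/27 kN·m
Superposition: R_A = 478/27 kN, M_A = 700/27 kN·m, R_B = 305/27 kN, M_B = -512/27 kN·m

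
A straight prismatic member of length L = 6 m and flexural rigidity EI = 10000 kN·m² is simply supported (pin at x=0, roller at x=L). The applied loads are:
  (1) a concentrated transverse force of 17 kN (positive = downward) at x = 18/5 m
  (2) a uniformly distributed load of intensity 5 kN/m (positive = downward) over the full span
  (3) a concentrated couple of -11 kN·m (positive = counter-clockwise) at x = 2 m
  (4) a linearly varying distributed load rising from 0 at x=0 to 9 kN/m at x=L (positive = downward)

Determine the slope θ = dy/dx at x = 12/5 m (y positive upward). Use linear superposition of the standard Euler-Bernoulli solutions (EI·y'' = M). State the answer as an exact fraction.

θ(12/5) = -87203/18750000 rad

Load 1 — point force P=17 kN at a=18/5 m (b=L-a=12/5):
  θ_1 = -Pb(L²-b²-3x²)/(6LEI)  [x≤a] = -17·(12/5)·(6²-(12/5)²-3·(12/5)²)/(6·6·10000) = -459/312500 rad
Load 2 — uniform load w=5 kN/m over full span:
  θ_2 = -w(L³-6Lx²+4x³)/(24EI) = -5·(6³-6·6·(12/5)²+4·(12/5)³)/(24·10000) = -333/250000 rad
Load 3 — applied couple M₀=-11 kN·m at a=2 m (b=L-a=4):
  θ_3 = (M₀x²/(2L)-M₀(x-a)+C₁)/EI  [x>a] with C₁=M₀(3b²-L²)/(6L)=-11/3 = ((-11)·(12/5)²/(2·6)-(-11)·((12/5)-2)+(-11/3))/10000 = -341/750000 rad
Load 4 — triangular load w₀=9 kN/m (0→w₀ over full span):
  θ_4 = -w₀(7L⁴-30L²x²+15x⁴)/(360LEI) = -9·(7·6⁴-30·6²·(12/5)²+15·(12/5)⁴)/(360·6·10000) = -8721/6250000 rad
Superposition: θ = Σ θ_i = -87203/18750000 rad ≈ -0.004651 rad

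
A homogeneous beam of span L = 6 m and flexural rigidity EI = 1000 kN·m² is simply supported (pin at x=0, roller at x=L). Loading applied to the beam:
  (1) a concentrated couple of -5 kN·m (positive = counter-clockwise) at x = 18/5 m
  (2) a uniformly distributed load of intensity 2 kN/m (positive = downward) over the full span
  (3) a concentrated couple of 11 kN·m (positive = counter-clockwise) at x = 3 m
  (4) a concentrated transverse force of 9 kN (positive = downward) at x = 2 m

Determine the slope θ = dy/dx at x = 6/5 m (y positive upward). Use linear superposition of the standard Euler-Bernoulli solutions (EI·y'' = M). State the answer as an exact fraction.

Load 1 — applied couple M₀=-5 kN·m at a=18/5 m (b=L-a=12/5):
  θ_1 = (M₀x²/(2L)+C₁)/EI  [x≤a] with C₁=M₀(3b²-L²)/(6L)=13/5 = ((-5)·(6/5)²/(2·6)+(13/5))/1000 = 1/500 rad
Load 2 — uniform load w=2 kN/m over full span:
  θ_2 = -w(L³-6Lx²+4x³)/(24EI) = -2·(6³-6·6·(6/5)²+4·(6/5)³)/(24·1000) = -891/62500 rad
Load 3 — applied couple M₀=11 kN·m at a=3 m (b=L-a=3):
  θ_3 = (M₀x²/(2L)+C₁)/EI  [x≤a] with C₁=M₀(3b²-L²)/(6L)=-11/4 = (11·(6/5)²/(2·6)+(-11/4))/1000 = -143/100000 rad
Load 4 — point force P=9 kN at a=2 m (b=L-a=4):
  θ_4 = -Pb(L²-b²-3x²)/(6LEI)  [x≤a] = -9·4·(6²-4²-3·(6/5)²)/(6·6·1000) = -49/3125 rad
Superposition: θ = Σ θ_i = -14683/500000 rad ≈ -0.029366 rad

θ(6/5) = -14683/500000 rad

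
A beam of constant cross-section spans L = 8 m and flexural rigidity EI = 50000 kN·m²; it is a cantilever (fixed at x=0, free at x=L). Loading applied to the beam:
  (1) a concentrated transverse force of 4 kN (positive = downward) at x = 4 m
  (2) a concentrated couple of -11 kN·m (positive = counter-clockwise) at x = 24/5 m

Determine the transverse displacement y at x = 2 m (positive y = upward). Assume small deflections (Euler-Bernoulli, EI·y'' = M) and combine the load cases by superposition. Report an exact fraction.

Load 1 — point force P=4 kN at a=4 m (b=L-a=4):
  y_1 = -Px²(3a-x)/(6EI)  [x≤a] = -4·2²·(3·4-2)/(6·50000) = -1/1875 m
Load 2 — applied couple M₀=-11 kN·m at a=24/5 m (b=L-a=16/5):
  y_2 = M₀x²/(2EI)  [x≤a] = (-11)·2²/(2·50000) = -11/25000 m
Superposition: y = Σ y_i = -73/75000 m ≈ -0.000973 m

y(2) = -73/75000 m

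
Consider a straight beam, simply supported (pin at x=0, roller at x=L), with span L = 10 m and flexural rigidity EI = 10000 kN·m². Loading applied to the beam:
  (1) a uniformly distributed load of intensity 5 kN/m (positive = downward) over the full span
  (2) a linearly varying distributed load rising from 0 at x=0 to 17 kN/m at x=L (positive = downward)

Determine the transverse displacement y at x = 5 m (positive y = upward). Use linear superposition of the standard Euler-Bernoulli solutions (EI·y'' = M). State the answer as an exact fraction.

y(5) = -45/256 m

Load 1 — uniform load w=5 kN/m over full span:
  y_1 = -wx(L³-2Lx²+x³)/(24EI) = -5·5·(10³-2·10·5²+5³)/(24·10000) = -25/384 m
Load 2 — triangular load w₀=17 kN/m (0→w₀ over full span):
  y_2 = -w₀x(7L⁴-10L²x²+3x⁴)/(360LEI) = -17·5·(7·10⁴-10·10²·5²+3·5⁴)/(360·10·10000) = -85/768 m
Superposition: y = Σ y_i = -45/256 m ≈ -0.175781 m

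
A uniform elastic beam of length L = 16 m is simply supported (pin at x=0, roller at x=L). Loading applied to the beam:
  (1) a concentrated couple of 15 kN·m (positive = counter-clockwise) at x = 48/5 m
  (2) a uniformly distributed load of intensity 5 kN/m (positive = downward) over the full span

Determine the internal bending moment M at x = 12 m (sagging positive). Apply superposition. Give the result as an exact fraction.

M(12) = 465/4 kN·m

Load 1 — applied couple M₀=15 kN·m at a=48/5 m (b=L-a=32/5):
  M_1 = M₀x/L - M₀  [x>a] = 15·12/16 - 15 = -15/4 kN·m
Load 2 — uniform load w=5 kN/m over full span:
  M_2 = wx(L-x)/2 = 5·12·(16-12)/2 = 120 kN·m
Superposition: M = Σ M_i = 465/4 kN·m ≈ 116.250000 kN·m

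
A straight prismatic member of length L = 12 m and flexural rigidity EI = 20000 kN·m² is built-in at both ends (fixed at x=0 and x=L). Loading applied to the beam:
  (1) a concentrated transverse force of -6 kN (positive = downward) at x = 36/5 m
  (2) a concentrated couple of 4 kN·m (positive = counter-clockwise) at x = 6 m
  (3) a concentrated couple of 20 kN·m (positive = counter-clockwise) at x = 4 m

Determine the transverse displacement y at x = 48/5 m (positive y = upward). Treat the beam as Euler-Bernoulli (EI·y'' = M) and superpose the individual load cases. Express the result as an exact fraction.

Load 1 — point force P=-6 kN at a=36/5 m (b=L-a=24/5):
  y_1 = -Pa²(L-x)²(3bL-(3b+a)(L-x))/(6L³EI)  [x>a] = -(-6)·(36/5)²·(12-(48/5))²·(3·(24/5)·12-(3·(24/5)+(36/5))·(12-(48/5)))/(6·12³·20000) = 10206/9765625 m
Load 2 — applied couple M₀=4 kN·m at a=6 m (b=L-a=6):
  y_2 = (R_Ax³/6 - M_Ax²/2 - M₀(x-a)²/2)/EI  [x>a] with R_A=1/2, M_A=1 = ((1/2)·(48/5)³/6 - 1·(48/5)²/2 - 4·((48/5)-6)²/2)/20000 = 27/312500 m
Load 3 — applied couple M₀=20 kN·m at a=4 m (b=L-a=8):
  y_3 = (R_Ax³/6 - M_Ax²/2 - M₀(x-a)²/2)/EI  [x>a] with R_A=20/9, M_A=0 = ((20/9)·(48/5)³/6 - 0·(48/5)²/2 - 20·((48/5)-4)²/2)/20000 = 11/15625 m
Superposition: y = Σ y_i = 71699/39062500 m ≈ 0.001835 m

y(48/5) = 71699/39062500 m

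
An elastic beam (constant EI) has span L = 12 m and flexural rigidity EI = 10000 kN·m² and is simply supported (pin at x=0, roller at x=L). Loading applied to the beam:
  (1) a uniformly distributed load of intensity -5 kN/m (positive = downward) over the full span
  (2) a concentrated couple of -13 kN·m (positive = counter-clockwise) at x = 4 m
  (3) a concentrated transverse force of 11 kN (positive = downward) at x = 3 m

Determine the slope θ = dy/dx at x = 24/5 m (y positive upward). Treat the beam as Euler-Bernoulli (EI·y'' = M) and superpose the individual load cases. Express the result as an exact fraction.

Load 1 — uniform load w=-5 kN/m over full span:
  θ_1 = -w(L³-6Lx²+4x³)/(24EI) = -(-5)·(12³-6·12·(24/5)²+4·(24/5)³)/(24·10000) = 333/31250 rad
Load 2 — applied couple M₀=-13 kN·m at a=4 m (b=L-a=8):
  θ_2 = (M₀x²/(2L)-M₀(x-a)+C₁)/EI  [x>a] with C₁=M₀(3b²-L²)/(6L)=-26/3 = ((-13)·(24/5)²/(2·12)-(-13)·((24/5)-4)+(-26/3))/10000 = -403/375000 rad
Load 3 — point force P=11 kN at a=3 m (b=L-a=9):
  θ_3 = -Pa(2L²-6Lx+3x²+a²)/(6LEI)  [x>a] = -11·3·(2·12²-6·12·(24/5)+3·(24/5)²+3²)/(6·12·10000) = -1881/2000000 rad
Superposition: θ = Σ θ_i = 10369/1200000 rad ≈ 0.008641 rad

θ(24/5) = 10369/1200000 rad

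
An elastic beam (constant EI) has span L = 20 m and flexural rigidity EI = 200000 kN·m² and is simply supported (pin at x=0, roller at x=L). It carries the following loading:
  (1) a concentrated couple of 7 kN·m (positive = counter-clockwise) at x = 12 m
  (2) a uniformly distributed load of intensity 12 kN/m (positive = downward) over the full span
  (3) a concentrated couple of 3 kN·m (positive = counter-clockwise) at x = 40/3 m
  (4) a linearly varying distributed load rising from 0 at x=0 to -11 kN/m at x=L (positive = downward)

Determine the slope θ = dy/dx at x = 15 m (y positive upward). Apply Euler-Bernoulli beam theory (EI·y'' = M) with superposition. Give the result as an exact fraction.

Load 1 — applied couple M₀=7 kN·m at a=12 m (b=L-a=8):
  θ_1 = (M₀x²/(2L)-M₀(x-a)+C₁)/EI  [x>a] with C₁=M₀(3b²-L²)/(6L)=-182/15 = (7·15²/(2·20)-7·(15-12)+(-182/15))/200000 = 749/24000000 rad
Load 2 — uniform load w=12 kN/m over full span:
  θ_2 = -w(L³-6Lx²+4x³)/(24EI) = -12·(20³-6·20·15²+4·15³)/(24·200000) = 11/800 rad
Load 3 — applied couple M₀=3 kN·m at a=40/3 m (b=L-a=20/3):
  θ_3 = (M₀x²/(2L)-M₀(x-a)+C₁)/EI  [x>a] with C₁=M₀(3b²-L²)/(6L)=-20/3 = (3·15²/(2·20)-3·(15-(40/3))+(-20/3))/200000 = 1/38400 rad
Load 4 — triangular load w₀=-11 kN/m (0→w₀ over full span):
  θ_4 = -w₀(7L⁴-30L²x²+15x⁴)/(360LEI) = -(-11)·(7·20⁴-30·20²·15²+15·15⁴)/(360·20·200000) = -14443/2304000 rad
Superposition: θ = Σ θ_i = 2171113/288000000 rad ≈ 0.007539 rad

θ(15) = 2171113/288000000 rad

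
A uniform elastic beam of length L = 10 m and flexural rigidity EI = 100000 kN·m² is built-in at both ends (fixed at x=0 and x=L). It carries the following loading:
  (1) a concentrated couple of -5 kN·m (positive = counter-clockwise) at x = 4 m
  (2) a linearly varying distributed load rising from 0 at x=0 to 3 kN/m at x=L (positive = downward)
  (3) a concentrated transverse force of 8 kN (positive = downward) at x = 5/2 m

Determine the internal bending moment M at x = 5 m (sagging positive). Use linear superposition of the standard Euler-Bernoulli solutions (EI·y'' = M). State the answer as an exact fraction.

Load 1 — applied couple M₀=-5 kN·m at a=4 m (b=L-a=6):
  M_1 = R_Ax - M_A - M₀  [x>a] with R_A=-18/25, M_A=-3/5 = (-18/25)·5 - (-3/5) - (-5) = 2 kN·m
Load 2 — triangular load w₀=3 kN/m (0→w₀ over full span):
  M_2 = 3w₀Lx/20 - w₀L²/30 - w₀x³/(6L) = 3·3·10·5/20 - 3·10²/30 - 3·5³/(6·10) = 25/4 kN·m
Load 3 — point force P=8 kN at a=5/2 m (b=L-a=15/2):
  M_3 = Pa²(a+3b)(L-x)/L³ - Pa²b/L²  [x>a] = 8·(5/2)²·((5/2)+3·(15/2))·(10-5)/10³ - 8·(5/2)²·(15/2)/10² = 5/2 kN·m
Superposition: M = Σ M_i = 43/4 kN·m ≈ 10.750000 kN·m

M(5) = 43/4 kN·m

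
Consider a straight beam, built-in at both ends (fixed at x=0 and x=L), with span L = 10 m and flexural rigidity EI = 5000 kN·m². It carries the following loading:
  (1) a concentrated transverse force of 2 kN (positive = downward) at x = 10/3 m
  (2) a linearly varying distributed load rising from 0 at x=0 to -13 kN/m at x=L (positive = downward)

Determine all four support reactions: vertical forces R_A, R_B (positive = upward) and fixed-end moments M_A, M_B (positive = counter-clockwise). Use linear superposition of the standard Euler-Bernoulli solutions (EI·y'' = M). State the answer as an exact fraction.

R_A = -973/54 kN, M_A = -1090/27 kN·m, R_B = -2429/54 kN, M_B = 1715/27 kN·m

Load 1 — point force P=2 kN at a=10/3 m (b=L-a=20/3):
  R_A = Pb²(3a+b)/L³ = 2·(20/3)²·(3·(10/3)+(20/3))/10³ = 40/27 kN
  M_A = Pab²/L² = 2·(10/3)·(20/3)²/10² = 80/27 kN·m
  R_B = Pa²(a+3b)/L³ = 2·(10/3)²·((10/3)+3·(20/3))/10³ = 14/27 kN
  M_B = -Pa²b/L² = -2·(10/3)²·(20/3)/10² = -40/27 kN·m
Load 2 — triangular load w₀=-13 kN/m (0→w₀ over full span):
  R_A = 3w₀L/20 = 3·(-13)·10/20 = -39/2 kN
  M_A = w₀L²/30 = (-13)·10²/30 = -130/3 kN·m
  R_B = 7w₀L/20 = 7·(-13)·10/20 = -91/2 kN
  M_B = -w₀L²/20 = -(-13)·10²/20 = 65 kN·m
Superposition: R_A = -973/54 kN, M_A = -1090/27 kN·m, R_B = -2429/54 kN, M_B = 1715/27 kN·m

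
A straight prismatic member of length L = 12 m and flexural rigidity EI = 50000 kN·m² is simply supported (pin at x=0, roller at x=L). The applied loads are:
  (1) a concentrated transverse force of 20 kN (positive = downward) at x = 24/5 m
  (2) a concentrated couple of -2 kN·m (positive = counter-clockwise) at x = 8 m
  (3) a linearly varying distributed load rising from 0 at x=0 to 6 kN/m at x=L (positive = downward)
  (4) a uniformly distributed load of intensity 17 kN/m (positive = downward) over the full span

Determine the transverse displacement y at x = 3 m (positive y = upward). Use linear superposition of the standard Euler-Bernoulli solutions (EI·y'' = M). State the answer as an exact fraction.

y(3) = -1725559/20000000 m

Load 1 — point force P=20 kN at a=24/5 m (b=L-a=36/5):
  y_1 = -Pbx(L²-b²-x²)/(6LEI)  [x≤a] = -20·(36/5)·3·(12²-(36/5)²-3²)/(6·12·50000) = -6237/625000 m
Load 2 — applied couple M₀=-2 kN·m at a=8 m (b=L-a=4):
  y_2 = (M₀x³/(6L)+C₁x)/EI  [x≤a] with C₁=M₀(3b²-L²)/(6L)=8/3 = ((-2)·3³/(6·12)+(8/3)·3)/50000 = 29/200000 m
Load 3 — triangular load w₀=6 kN/m (0→w₀ over full span):
  y_3 = -w₀x(7L⁴-10L²x²+3x⁴)/(360LEI) = -6·3·(7·12⁴-10·12²·3²+3·3⁴)/(360·12·50000) = -8829/800000 m
Load 4 — uniform load w=17 kN/m over full span:
  y_4 = -wx(L³-2Lx²+x³)/(24EI) = -17·3·(12³-2·12·3²+3³)/(24·50000) = -26163/400000 m
Superposition: y = Σ y_i = -1725559/20000000 m ≈ -0.086278 m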